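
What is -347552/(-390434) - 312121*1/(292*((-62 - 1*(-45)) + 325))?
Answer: -4118418811/1596094192 ≈ -2.5803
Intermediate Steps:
-347552/(-390434) - 312121*1/(292*((-62 - 1*(-45)) + 325)) = -347552*(-1/390434) - 312121*1/(292*((-62 + 45) + 325)) = 173776/195217 - 312121*1/(292*(-17 + 325)) = 173776/195217 - 312121/(292*308) = 173776/195217 - 312121/89936 = -4118418811/1596094192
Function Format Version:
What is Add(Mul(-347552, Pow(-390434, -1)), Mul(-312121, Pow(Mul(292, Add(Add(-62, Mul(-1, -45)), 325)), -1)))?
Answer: Rational(-4118418811, 1596094192) ≈ -2.5803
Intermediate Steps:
Add(Mul(-347552, Pow(-390434, -1)), Mul(-312121, Pow(Mul(292, Add(Add(-62, Mul(-1, -45)), 325)), -1))) = Add(Mul(-347552, Rational(-1, 390434)), Mul(-312121, Pow(Mul(292, Add(Add(-62, 45), 325)), -1))) = Add(Rational(173776, 195217), Mul(-312121, Pow(Mul(292, Add(-17, 325)), -1))) = Add(Rational(173776, 195217), Mul(-312121, Pow(Mul(292, 308), -1))) = Add(Rational(173776, 195217), Mul(-312121, Pow(89936, -1))) = Add(Rational(173776, 195217), Mul(-312121, Rational(1, 89936))) = Add(Rational(173776, 195217), Rational(-312121, 89936)) = Rational(-4118418811, 1596094192)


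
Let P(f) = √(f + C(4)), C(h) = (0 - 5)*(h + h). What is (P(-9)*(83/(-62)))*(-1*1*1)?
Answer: 581*I/62 ≈ 9.371*I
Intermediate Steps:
C(h) = -10*h
P(f) = √(-40 + f) (P(f) = √(f - 10*4) = √(f - 40) = √(-40 + f))
(P(-9)*(83/(-62)))*(-1*1*1) = (√(-40 - 9)*(83/(-62)))*(-1*1*1) = (√(-49)*(83*(-1/62)))*(-1*1) = ((7*I)*(-83/62))*(-1) = -581*I/62*(-1) = 581*I/62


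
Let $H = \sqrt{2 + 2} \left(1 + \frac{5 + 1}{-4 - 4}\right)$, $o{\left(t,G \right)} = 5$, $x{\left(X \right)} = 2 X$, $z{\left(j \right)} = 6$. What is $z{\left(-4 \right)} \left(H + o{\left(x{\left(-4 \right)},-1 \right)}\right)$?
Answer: $33$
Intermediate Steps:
$H = \frac{1}{2}$ ($H = \sqrt{4} \left(1 + \frac{6}{-8}\right) = 2 \left(1 + 6 \left(- \frac{1}{8}\right)\right) = 2 \left(1 - \frac{3}{4}\right) = 2 \cdot \frac{1}{4} = \frac{1}{2} \approx 0.5$)
$z{\left(-4 \right)} \left(H + o{\left(x{\left(-4 \right)},-1 \right)}\right) = 6 \left(\frac{1}{2} + 5\right) = 6 \cdot \frac{11}{2} = 33$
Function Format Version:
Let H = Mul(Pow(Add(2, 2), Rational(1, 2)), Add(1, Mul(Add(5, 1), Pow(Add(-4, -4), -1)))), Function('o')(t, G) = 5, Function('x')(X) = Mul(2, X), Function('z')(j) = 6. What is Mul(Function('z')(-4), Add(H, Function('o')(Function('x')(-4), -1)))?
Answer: 33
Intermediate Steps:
H = Rational(1, 2) (H = Mul(Pow(4, Rational(1, 2)), Add(1, Mul(6, Pow(-8, -1)))) = Mul(2, Add(1, Mul(6, Rational(-1, 8)))) = Mul(2, Add(1, Rational(-3, 4))) = Mul(2, Rational(1, 4)) = Rational(1, 2) ≈ 0.50000)
Mul(Function('z')(-4), Add(H, Function('o')(Function('x')(-4), -1))) = Mul(6, Add(Rational(1, 2), 5)) = Mul(6, Rational(11, 2)) = 33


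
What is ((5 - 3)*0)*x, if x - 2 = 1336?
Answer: 0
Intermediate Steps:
x = 1338 (x = 2 + 1336 = 1338)
((5 - 3)*0)*x = ((5 - 3)*0)*1338 = (2*0)*1338 = 0*1338 = 0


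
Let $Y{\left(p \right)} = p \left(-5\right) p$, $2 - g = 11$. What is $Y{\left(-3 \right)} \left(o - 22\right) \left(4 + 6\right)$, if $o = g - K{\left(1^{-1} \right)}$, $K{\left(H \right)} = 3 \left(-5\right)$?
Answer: $7200$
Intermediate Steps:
$g = -9$ ($g = 2 - 11 = -9$)
$Y{\left(p \right)} = - 5 p^{2}$ ($Y{\left(p \right)} = - 5 p p = - 5 p^{2}$)
$K{\left(H \right)} = -15$
$o = 6$ ($o = -9 - -15 = -9 + 15 = 6$)
$Y{\left(-3 \right)} \left(o - 22\right) \left(4 + 6\right) = - 5 \left(-3\right)^{2} \left(6 - 22\right) \left(4 + 6\right) = \left(-5\right) 9 \left(\left(-16\right) 10\right) = \left(-45\right) \left(-160\right) = 7200$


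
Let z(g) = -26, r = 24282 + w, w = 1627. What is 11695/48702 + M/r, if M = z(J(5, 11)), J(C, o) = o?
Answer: 23210731/97063086 ≈ 0.23913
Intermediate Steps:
r = 25909 (r = 24282 + 1627 = 25909)
M = -26
11695/48702 + M/r = 11695/48702 - 26/25909 = 11695*(1/48702) - 26*1/25909 = 11695/48702 - 2/1993 = 23210731/97063086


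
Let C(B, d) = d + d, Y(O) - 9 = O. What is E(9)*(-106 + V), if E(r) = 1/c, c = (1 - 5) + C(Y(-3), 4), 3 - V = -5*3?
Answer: -22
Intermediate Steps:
Y(O) = 9 + O
C(B, d) = 2*d
V = 18 (V = 3 - (-5)*3 = 3 - 1*(-15) = 3 + 15 = 18)
c = 4 (c = (1 - 5) + 2*4 = -4 + 8 = 4)
E(r) = ¼ (E(r) = 1/4 = ¼)
E(9)*(-106 + V) = (-106 + 18)/4 = (¼)*(-88) = -22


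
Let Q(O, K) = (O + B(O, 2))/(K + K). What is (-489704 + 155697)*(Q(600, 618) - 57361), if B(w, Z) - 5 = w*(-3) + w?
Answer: 23680692485537/1236 ≈ 1.9159e+10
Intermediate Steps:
B(w, Z) = 5 - 2*w (B(w, Z) = 5 + (w*(-3) + w) = 5 + (-3*w + w) = 5 - 2*w)
Q(O, K) = (5 - O)/(2*K) (Q(O, K) = (O + (5 - 2*O))/(K + K) = (5 - O)/((2*K)) = (5 - O)*(1/(2*K)) = (5 - O)/(2*K))
(-489704 + 155697)*(Q(600, 618) - 57361) = (-489704 + 155697)*((1/2)*(5 - 1*600)/618 - 57361) = -334007*((1/2)*(1/618)*(5 - 600) - 57361) = -334007*((1/2)*(1/618)*(-595) - 57361) = -334007*(-595/1236 - 57361) = -334007*(-70898791/1236) = 23680692485537/1236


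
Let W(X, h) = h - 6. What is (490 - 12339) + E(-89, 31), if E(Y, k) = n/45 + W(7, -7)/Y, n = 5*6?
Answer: -3163466/267 ≈ -11848.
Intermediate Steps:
W(X, h) = -6 + h
n = 30
E(Y, k) = 2/3 - 13/Y (E(Y, k) = 30/45 + (-6 - 7)/Y = 30*(1/45) - 13/Y = 2/3 - 13/Y)
(490 - 12339) + E(-89, 31) = (490 - 12339) + (2/3 - 13/(-89)) = -11849 + (2/3 - 13*(-1/89)) = -11849 + (2/3 + 13/89) = -11849 + 217/267 = -3163466/267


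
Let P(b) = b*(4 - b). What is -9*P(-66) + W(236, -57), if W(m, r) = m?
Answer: 41816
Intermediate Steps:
-9*P(-66) + W(236, -57) = -(-594)*(4 - 1*(-66)) + 236 = -(-594)*(4 + 66) + 236 = -(-594)*70 + 236 = -9*(-4620) + 236 = 41580 + 236 = 41816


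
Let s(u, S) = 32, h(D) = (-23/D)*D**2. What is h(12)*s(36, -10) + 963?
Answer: -7869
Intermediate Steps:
h(D) = -23*D
h(12)*s(36, -10) + 963 = -23*12*32 + 963 = -276*32 + 963 = -8832 + 963 = -7869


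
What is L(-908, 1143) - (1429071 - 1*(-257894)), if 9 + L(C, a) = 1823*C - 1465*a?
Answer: -5016753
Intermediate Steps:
L(C, a) = -9 - 1465*a + 1823*C (L(C, a) = -9 + (1823*C - 1465*a) = -9 + (-1465*a + 1823*C) = -9 - 1465*a + 1823*C)
L(-908, 1143) - (1429071 - 1*(-257894)) = (-9 - 1465*1143 + 1823*(-908)) - (1429071 - 1*(-257894)) = (-9 - 1674495 - 1655284) - (1429071 + 257894) = -3329788 - 1*1686965 = -3329788 - 1686965 = -5016753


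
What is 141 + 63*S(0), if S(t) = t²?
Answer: 141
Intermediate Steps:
141 + 63*S(0) = 141 + 63*0² = 141 + 63*0 = 141 + 0 = 141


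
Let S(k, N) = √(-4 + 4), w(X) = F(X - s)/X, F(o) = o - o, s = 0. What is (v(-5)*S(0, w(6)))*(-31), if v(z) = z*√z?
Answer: 0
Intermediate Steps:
F(o) = 0
w(X) = 0 (w(X) = 0/X = 0)
S(k, N) = 0 (S(k, N) = √0 = 0)
v(z) = z^(3/2)
(v(-5)*S(0, w(6)))*(-31) = ((-5)^(3/2)*0)*(-31) = (-5*I*√5*0)*(-31) = 0*(-31) = 0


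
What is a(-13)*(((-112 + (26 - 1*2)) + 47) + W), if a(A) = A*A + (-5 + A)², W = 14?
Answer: -13311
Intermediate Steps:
a(A) = A² + (-5 + A)²
a(-13)*(((-112 + (26 - 1*2)) + 47) + W) = ((-13)² + (-5 - 13)²)*(((-112 + (26 - 1*2)) + 47) + 14) = (169 + (-18)²)*(((-112 + (26 - 2)) + 47) + 14) = (169 + 324)*(((-112 + 24) + 47) + 14) = 493*((-88 + 47) + 14) = 493*(-41 + 14) = 493*(-27) = -13311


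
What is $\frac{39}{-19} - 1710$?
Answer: $- \frac{32529}{19} \approx -1712.1$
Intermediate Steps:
$\frac{39}{-19} - 1710 = 39 \left(- \frac{1}{19}\right) - 1710 = - \frac{39}{19} - 1710 = - \frac{32529}{19}$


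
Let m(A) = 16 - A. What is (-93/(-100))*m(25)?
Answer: -837/100 ≈ -8.3700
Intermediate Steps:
(-93/(-100))*m(25) = (-93/(-100))*(16 - 1*25) = (-93*(-1/100))*(16 - 25) = (93/100)*(-9) = -837/100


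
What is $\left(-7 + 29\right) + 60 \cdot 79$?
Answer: $4762$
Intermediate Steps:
$\left(-7 + 29\right) + 60 \cdot 79 = 22 + 4740 = 4762$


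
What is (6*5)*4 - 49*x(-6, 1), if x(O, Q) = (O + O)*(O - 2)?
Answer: -4584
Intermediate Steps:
x(O, Q) = 2*O*(-2 + O) (x(O, Q) = (2*O)*(-2 + O) = 2*O*(-2 + O))
(6*5)*4 - 49*x(-6, 1) = (6*5)*4 - 98*(-6)*(-2 - 6) = 30*4 - 98*(-6)*(-8) = 120 - 49*96 = 120 - 4704 = -4584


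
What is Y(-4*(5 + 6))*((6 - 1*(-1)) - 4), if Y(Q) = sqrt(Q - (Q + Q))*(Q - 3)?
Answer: -282*sqrt(11) ≈ -935.29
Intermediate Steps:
Y(Q) = sqrt(-Q)*(-3 + Q) (Y(Q) = sqrt(Q - 2*Q)*(-3 + Q) = sqrt(-Q)*(-3 + Q))
Y(-4*(5 + 6))*((6 - 1*(-1)) - 4) = (sqrt(-(-4)*(5 + 6))*(-3 - 4*(5 + 6)))*((6 - 1*(-1)) - 4) = (sqrt(-(-4)*11)*(-3 - 4*11))*((6 + 1) - 4) = (sqrt(-1*(-44))*(-3 - 44))*(7 - 4) = (sqrt(44)*(-47))*3 = ((2*sqrt(11))*(-47))*3 = -94*sqrt(11)*3 = -282*sqrt(11)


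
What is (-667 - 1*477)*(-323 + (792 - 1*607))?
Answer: 157872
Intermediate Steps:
(-667 - 1*477)*(-323 + (792 - 1*607)) = (-667 - 477)*(-323 + (792 - 607)) = -1144*(-323 + 185) = -1144*(-138) = 157872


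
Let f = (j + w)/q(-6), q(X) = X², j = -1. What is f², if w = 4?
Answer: 1/144 ≈ 0.0069444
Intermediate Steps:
f = 1/12 (f = (-1 + 4)/((-6)²) = 3/36 = 3*(1/36) = 1/12 ≈ 0.083333)
f² = (1/12)² = 1/144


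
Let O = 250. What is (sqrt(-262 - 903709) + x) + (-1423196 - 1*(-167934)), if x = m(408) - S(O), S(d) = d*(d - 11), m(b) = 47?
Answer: -1314965 + I*sqrt(903971) ≈ -1.315e+6 + 950.77*I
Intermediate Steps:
S(d) = d*(-11 + d)
x = -59703 (x = 47 - 250*(-11 + 250) = 47 - 250*239 = 47 - 1*59750 = 47 - 59750 = -59703)
(sqrt(-262 - 903709) + x) + (-1423196 - 1*(-167934)) = (sqrt(-262 - 903709) - 59703) + (-1423196 - 1*(-167934)) = (sqrt(-903971) - 59703) + (-1423196 + 167934) = (I*sqrt(903971) - 59703) - 1255262 = (-59703 + I*sqrt(903971)) - 1255262 = -1314965 + I*sqrt(903971)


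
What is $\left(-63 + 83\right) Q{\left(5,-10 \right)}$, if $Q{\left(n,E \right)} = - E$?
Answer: $200$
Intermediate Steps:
$\left(-63 + 83\right) Q{\left(5,-10 \right)} = \left(-63 + 83\right) \left(\left(-1\right) \left(-10\right)\right) = 20 \cdot 10 = 200$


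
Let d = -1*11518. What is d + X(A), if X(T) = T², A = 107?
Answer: -69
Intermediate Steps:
d = -11518
d + X(A) = -11518 + 107² = -11518 + 11449 = -69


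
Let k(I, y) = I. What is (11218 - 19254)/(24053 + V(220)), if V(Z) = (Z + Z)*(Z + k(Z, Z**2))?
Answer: -8036/217653 ≈ -0.036921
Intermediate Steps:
V(Z) = 4*Z**2 (V(Z) = (Z + Z)*(Z + Z) = (2*Z)*(2*Z) = 4*Z**2)
(11218 - 19254)/(24053 + V(220)) = (11218 - 19254)/(24053 + 4*220**2) = -8036/(24053 + 4*48400) = -8036/(24053 + 193600) = -8036/217653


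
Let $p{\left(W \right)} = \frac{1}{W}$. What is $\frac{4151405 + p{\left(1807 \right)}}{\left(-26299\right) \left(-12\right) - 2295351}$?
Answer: $- \frac{2500529612}{1192477247} \approx -2.0969$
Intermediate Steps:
$\frac{4151405 + p{\left(1807 \right)}}{\left(-26299\right) \left(-12\right) - 2295351} = \frac{4151405 + \frac{1}{1807}}{\left(-26299\right) \left(-12\right) - 2295351} = \frac{4151405 + \frac{1}{1807}}{315588 - 2295351} = \frac{7501588836}{1807 \left(-1979763\right)} = \frac{7501588836}{1807} \left(- \frac{1}{1979763}\right) = - \frac{2500529612}{1192477247}$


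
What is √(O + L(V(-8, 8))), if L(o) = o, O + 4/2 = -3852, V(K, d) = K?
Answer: I*√3862 ≈ 62.145*I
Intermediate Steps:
O = -3854 (O = -2 - 3852 = -3854)
√(O + L(V(-8, 8))) = √(-3854 - 8) = √(-3862) = I*√3862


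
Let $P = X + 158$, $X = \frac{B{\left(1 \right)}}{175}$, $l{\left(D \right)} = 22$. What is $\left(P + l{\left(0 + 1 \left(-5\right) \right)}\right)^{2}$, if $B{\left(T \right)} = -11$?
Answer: $\frac{991557121}{30625} \approx 32377.0$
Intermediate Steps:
$X = - \frac{11}{175} \approx -0.062857$
$P = \frac{27639}{175}$ ($P = - \frac{11}{175} + 158 = \frac{27639}{175} \approx 157.94$)
$\left(P + l{\left(0 + 1 \left(-5\right) \right)}\right)^{2} = \left(\frac{27639}{175} + 22\right)^{2} = \left(\frac{31489}{175}\right)^{2} = \frac{991557121}{30625}$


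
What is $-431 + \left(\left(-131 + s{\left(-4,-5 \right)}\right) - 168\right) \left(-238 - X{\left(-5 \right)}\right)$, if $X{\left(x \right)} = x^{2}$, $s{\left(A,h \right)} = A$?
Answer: $79258$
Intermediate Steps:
$-431 + \left(\left(-131 + s{\left(-4,-5 \right)}\right) - 168\right) \left(-238 - X{\left(-5 \right)}\right) = -431 + \left(\left(-131 - 4\right) - 168\right) \left(-238 - \left(-5\right)^{2}\right) = -431 + \left(-135 - 168\right) \left(-238 - 25\right) = -431 - 303 \left(-238 - 25\right) = -431 - -79689 = -431 + 79689 = 79258$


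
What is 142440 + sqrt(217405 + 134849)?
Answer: 142440 + sqrt(352254) ≈ 1.4303e+5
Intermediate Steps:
142440 + sqrt(217405 + 134849) = 142440 + sqrt(352254)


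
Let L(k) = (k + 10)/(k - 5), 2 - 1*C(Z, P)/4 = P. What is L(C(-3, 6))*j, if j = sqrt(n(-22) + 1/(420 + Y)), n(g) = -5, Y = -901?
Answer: 2*I*sqrt(1157286)/3367 ≈ 0.63901*I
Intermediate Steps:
C(Z, P) = 8 - 4*P
j = I*sqrt(1157286)/481 (j = sqrt(-5 + 1/(420 - 901)) = sqrt(-5 + 1/(-481)) = sqrt(-5 - 1/481) = sqrt(-2406/481) = I*sqrt(1157286)/481 ≈ 2.2365*I)
L(k) = (10 + k)/(-5 + k)
L(C(-3, 6))*j = ((10 + (8 - 4*6))/(-5 + (8 - 4*6)))*(I*sqrt(1157286)/481) = ((10 + (8 - 24))/(-5 + (8 - 24)))*(I*sqrt(1157286)/481) = ((10 - 16)/(-5 - 16))*(I*sqrt(1157286)/481) = (-6/(-21))*(I*sqrt(1157286)/481) = (-1/21*(-6))*(I*sqrt(1157286)/481) = 2*(I*sqrt(1157286)/481)/7 = 2*I*sqrt(1157286)/3367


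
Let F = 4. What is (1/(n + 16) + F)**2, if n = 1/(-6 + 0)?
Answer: 148996/9025 ≈ 16.509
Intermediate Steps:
n = -1/6 (n = 1/(-6) = -1/6 ≈ -0.16667)
(1/(n + 16) + F)**2 = (1/(-1/6 + 16) + 4)**2 = (1/(95/6) + 4)**2 = (6/95 + 4)**2 = (386/95)**2 = 148996/9025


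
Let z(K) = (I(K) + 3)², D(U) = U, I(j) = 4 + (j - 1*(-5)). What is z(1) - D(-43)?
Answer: 212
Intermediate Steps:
I(j) = 9 + j (I(j) = 4 + (j + 5) = 4 + (5 + j) = 9 + j)
z(K) = (12 + K)² (z(K) = ((9 + K) + 3)² = (12 + K)²)
z(1) - D(-43) = (12 + 1)² - 1*(-43) = 13² + 43 = 169 + 43 = 212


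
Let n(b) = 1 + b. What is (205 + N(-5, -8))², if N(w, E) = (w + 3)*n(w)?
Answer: 45369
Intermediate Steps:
N(w, E) = (1 + w)*(3 + w) (N(w, E) = (w + 3)*(1 + w) = (3 + w)*(1 + w) = (1 + w)*(3 + w))
(205 + N(-5, -8))² = (205 + (1 - 5)*(3 - 5))² = (205 - 4*(-2))² = (205 + 8)² = 213² = 45369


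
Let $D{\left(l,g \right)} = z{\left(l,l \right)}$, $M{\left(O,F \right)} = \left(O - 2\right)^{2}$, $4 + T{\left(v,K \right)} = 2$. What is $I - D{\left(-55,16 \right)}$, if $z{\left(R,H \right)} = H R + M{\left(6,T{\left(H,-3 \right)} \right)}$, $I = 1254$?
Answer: $-1787$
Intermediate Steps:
$T{\left(v,K \right)} = -2$ ($T{\left(v,K \right)} = -4 + 2 = -2$)
$M{\left(O,F \right)} = \left(-2 + O\right)^{2}$
$z{\left(R,H \right)} = 16 + H R$ ($z{\left(R,H \right)} = H R + \left(-2 + 6\right)^{2} = H R + 4^{2} = H R + 16 = 16 + H R$)
$D{\left(l,g \right)} = 16 + l^{2}$ ($D{\left(l,g \right)} = 16 + l l = 16 + l^{2}$)
$I - D{\left(-55,16 \right)} = 1254 - \left(16 + \left(-55\right)^{2}\right) = 1254 - \left(16 + 3025\right) = 1254 - 3041 = -1787$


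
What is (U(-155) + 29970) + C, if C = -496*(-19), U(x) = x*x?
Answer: 63419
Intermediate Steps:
U(x) = x²
C = 9424
(U(-155) + 29970) + C = ((-155)² + 29970) + 9424 = (24025 + 29970) + 9424 = 53995 + 9424 = 63419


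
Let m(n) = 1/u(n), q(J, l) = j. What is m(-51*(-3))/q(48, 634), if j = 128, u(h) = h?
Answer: 1/19584 ≈ 5.1062e-5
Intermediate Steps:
q(J, l) = 128
m(n) = 1/n
m(-51*(-3))/q(48, 634) = 1/(-51*(-3)*128) = (1/128)/153 = (1/153)*(1/128) = 1/19584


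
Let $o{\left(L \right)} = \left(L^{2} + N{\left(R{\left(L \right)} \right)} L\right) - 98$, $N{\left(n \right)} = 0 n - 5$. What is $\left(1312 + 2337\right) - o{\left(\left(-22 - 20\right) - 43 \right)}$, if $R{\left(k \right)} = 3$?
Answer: $-3903$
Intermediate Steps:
$N{\left(n \right)} = -5$ ($N{\left(n \right)} = 0 - 5 = -5$)
$o{\left(L \right)} = -98 + L^{2} - 5 L$ ($o{\left(L \right)} = \left(L^{2} - 5 L\right) - 98 = -98 + L^{2} - 5 L$)
$\left(1312 + 2337\right) - o{\left(\left(-22 - 20\right) - 43 \right)} = \left(1312 + 2337\right) - \left(-98 + \left(\left(-22 - 20\right) - 43\right)^{2} - 5 \left(\left(-22 - 20\right) - 43\right)\right) = 3649 - \left(-98 + \left(\left(-22 - 20\right) - 43\right)^{2} - 5 \left(\left(-22 - 20\right) - 43\right)\right) = 3649 - \left(-98 + \left(-42 - 43\right)^{2} - 5 \left(-42 - 43\right)\right) = 3649 - \left(-98 + \left(-85\right)^{2} - -425\right) = 3649 - \left(-98 + 7225 + 425\right) = 3649 - 7552 = -3903$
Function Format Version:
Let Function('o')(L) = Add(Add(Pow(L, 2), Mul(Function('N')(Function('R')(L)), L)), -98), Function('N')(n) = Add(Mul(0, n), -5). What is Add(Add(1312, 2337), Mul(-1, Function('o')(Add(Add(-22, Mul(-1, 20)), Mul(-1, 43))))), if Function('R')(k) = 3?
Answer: -3903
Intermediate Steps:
Function('N')(n) = -5 (Function('N')(n) = Add(0, -5) = -5)
Function('o')(L) = Add(-98, Pow(L, 2), Mul(-5, L)) (Function('o')(L) = Add(Add(Pow(L, 2), Mul(-5, L)), -98) = Add(-98, Pow(L, 2), Mul(-5, L)))
Add(Add(1312, 2337), Mul(-1, Function('o')(Add(Add(-22, Mul(-1, 20)), Mul(-1, 43))))) = Add(Add(1312, 2337), Mul(-1, Add(-98, Pow(Add(Add(-22, Mul(-1, 20)), Mul(-1, 43)), 2), Mul(-5, Add(Add(-22, Mul(-1, 20)), Mul(-1, 43)))))) = Add(3649, Mul(-1, Add(-98, Pow(Add(Add(-22, -20), -43), 2), Mul(-5, Add(Add(-22, -20), -43))))) = Add(3649, Mul(-1, Add(-98, Pow(Add(-42, -43), 2), Mul(-5, Add(-42, -43))))) = Add(3649, Mul(-1, Add(-98, Pow(-85, 2), Mul(-5, -85)))) = Add(3649, Mul(-1, Add(-98, 7225, 425))) = Add(3649, Mul(-1, 7552)) = Add(3649, -7552) = -3903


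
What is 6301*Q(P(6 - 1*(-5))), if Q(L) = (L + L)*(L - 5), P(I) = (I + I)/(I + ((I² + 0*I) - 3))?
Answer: -172723012/16641 ≈ -10379.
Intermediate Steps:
P(I) = 2*I/(-3 + I + I²) (P(I) = (2*I)/(I + ((I² + 0) - 3)) = (2*I)/(I + (I² - 3)) = (2*I)/(I + (-3 + I²)) = (2*I)/(-3 + I + I²) = 2*I/(-3 + I + I²))
Q(L) = 2*L*(-5 + L) (Q(L) = (2*L)*(-5 + L) = 2*L*(-5 + L))
6301*Q(P(6 - 1*(-5))) = 6301*(2*(2*(6 - 1*(-5))/(-3 + (6 - 1*(-5)) + (6 - 1*(-5))²))*(-5 + 2*(6 - 1*(-5))/(-3 + (6 - 1*(-5)) + (6 - 1*(-5))²))) = 6301*(2*(2*(6 + 5)/(-3 + (6 + 5) + (6 + 5)²))*(-5 + 2*(6 + 5)/(-3 + (6 + 5) + (6 + 5)²))) = 6301*(2*(2*11/(-3 + 11 + 11²))*(-5 + 2*11/(-3 + 11 + 11²))) = 6301*(2*(2*11/(-3 + 11 + 121))*(-5 + 2*11/(-3 + 11 + 121))) = 6301*(2*(2*11/129)*(-5 + 2*11/129)) = 6301*(2*(2*11*(1/129))*(-5 + 2*11*(1/129))) = 6301*(2*(22/129)*(-5 + 22/129)) = 6301*(2*(22/129)*(-623/129)) = 6301*(-27412/16641) = -172723012/16641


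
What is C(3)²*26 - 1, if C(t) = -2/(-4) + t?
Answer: 635/2 ≈ 317.50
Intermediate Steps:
C(t) = ½ + t (C(t) = -2*(-¼) + t = ½ + t)
C(3)²*26 - 1 = (½ + 3)²*26 - 1 = (7/2)²*26 - 1 = (49/4)*26 - 1 = 637/2 - 1 = 635/2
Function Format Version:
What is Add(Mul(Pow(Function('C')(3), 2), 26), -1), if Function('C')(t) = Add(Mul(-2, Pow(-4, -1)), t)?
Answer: Rational(635, 2) ≈ 317.50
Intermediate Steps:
Function('C')(t) = Add(Rational(1, 2), t) (Function('C')(t) = Add(Mul(-2, Rational(-1, 4)), t) = Add(Rational(1, 2), t))
Add(Mul(Pow(Function('C')(3), 2), 26), -1) = Add(Mul(Pow(Add(Rational(1, 2), 3), 2), 26), -1) = Add(Mul(Pow(Rational(7, 2), 2), 26), -1) = Add(Mul(Rational(49, 4), 26), -1) = Add(Rational(637, 2), -1) = Rational(635, 2)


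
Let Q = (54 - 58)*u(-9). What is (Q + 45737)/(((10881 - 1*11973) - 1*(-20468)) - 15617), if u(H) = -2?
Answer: 6535/537 ≈ 12.169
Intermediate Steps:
Q = 8 (Q = (54 - 58)*(-2) = -4*(-2) = 8)
(Q + 45737)/(((10881 - 1*11973) - 1*(-20468)) - 15617) = (8 + 45737)/(((10881 - 1*11973) - 1*(-20468)) - 15617) = 45745/(((10881 - 11973) + 20468) - 15617) = 45745/((-1092 + 20468) - 15617) = 45745/(19376 - 15617) = 45745/3759 = 45745*(1/3759) = 6535/537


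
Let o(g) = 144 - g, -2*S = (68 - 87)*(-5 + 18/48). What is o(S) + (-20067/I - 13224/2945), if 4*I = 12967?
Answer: 5700259043/32158160 ≈ 177.26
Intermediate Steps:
I = 12967/4 (I = (¼)*12967 = 12967/4 ≈ 3241.8)
S = -703/16 (S = -(68 - 87)*(-5 + 18/48)/2 = -(-19)*(-5 + 18*(1/48))/2 = -(-19)*(-5 + 3/8)/2 = -(-19)*(-37)/(2*8) = -½*703/8 = -703/16 ≈ -43.938)
o(S) + (-20067/I - 13224/2945) = (144 - 1*(-703/16)) + (-20067/12967/4 - 13224/2945) = (144 + 703/16) + (-20067*4/12967 - 13224*1/2945) = 3007/16 + (-80268/12967 - 696/155) = 3007/16 - 21466572/2009885 = 5700259043/32158160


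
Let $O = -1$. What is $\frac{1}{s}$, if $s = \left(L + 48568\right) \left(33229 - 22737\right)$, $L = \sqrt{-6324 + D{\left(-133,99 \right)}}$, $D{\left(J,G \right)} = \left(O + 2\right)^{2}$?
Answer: $\frac{12142}{6187281771981} - \frac{i \sqrt{6323}}{24749127087924} \approx 1.9624 \cdot 10^{-9} - 3.2129 \cdot 10^{-12} i$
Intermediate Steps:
$D{\left(J,G \right)} = 1$ ($D{\left(J,G \right)} = \left(-1 + 2\right)^{2} = 1^{2} = 1$)
$L = i \sqrt{6323}$ ($L = \sqrt{-6324 + 1} = \sqrt{-6323} = i \sqrt{6323} \approx 79.517 i$)
$s = 509575456 + 10492 i \sqrt{6323}$ ($s = \left(i \sqrt{6323} + 48568\right) \left(33229 - 22737\right) = \left(48568 + i \sqrt{6323}\right) 10492 = 509575456 + 10492 i \sqrt{6323} \approx 5.0958 \cdot 10^{8} + 8.343 \cdot 10^{5} i$)
$\frac{1}{s} = \frac{1}{509575456 + 10492 i \sqrt{6323}}$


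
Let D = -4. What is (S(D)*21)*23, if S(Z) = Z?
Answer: -1932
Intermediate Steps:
(S(D)*21)*23 = -4*21*23 = -84*23 = -1932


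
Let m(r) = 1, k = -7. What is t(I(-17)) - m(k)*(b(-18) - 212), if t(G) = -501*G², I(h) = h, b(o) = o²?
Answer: -144901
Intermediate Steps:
t(I(-17)) - m(k)*(b(-18) - 212) = -501*(-17)² - ((-18)² - 212) = -501*289 - (324 - 212) = -144789 - 112 = -144901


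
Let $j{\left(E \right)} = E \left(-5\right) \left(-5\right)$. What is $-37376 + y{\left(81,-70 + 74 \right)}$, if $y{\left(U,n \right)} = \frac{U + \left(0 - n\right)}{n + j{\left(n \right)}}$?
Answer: $- \frac{3887027}{104} \approx -37375.0$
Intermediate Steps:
$j{\left(E \right)} = 25 E$ ($j{\left(E \right)} = - 5 E \left(-5\right) = 25 E$)
$y{\left(U,n \right)} = \frac{U - n}{26 n}$ ($y{\left(U,n \right)} = \frac{U + \left(0 - n\right)}{n + 25 n} = \frac{U - n}{26 n}$)
$-37376 + y{\left(81,-70 + 74 \right)} = -37376 + \frac{81 - \left(-70 + 74\right)}{26 \left(-70 + 74\right)} = -37376 + \frac{81 - 4}{26 \cdot 4} = -37376 + \frac{1}{26} \cdot \frac{1}{4} \left(81 - 4\right) = -37376 + \frac{1}{26} \cdot \frac{1}{4} \cdot 77 = -37376 + \frac{77}{104} = - \frac{3887027}{104}$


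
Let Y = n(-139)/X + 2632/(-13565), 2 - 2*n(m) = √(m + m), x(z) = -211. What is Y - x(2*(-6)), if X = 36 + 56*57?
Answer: 9230747489/43787820 - I*√278/6456 ≈ 210.81 - 0.0025826*I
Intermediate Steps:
X = 3228 (X = 36 + 3192 = 3228)
n(m) = 1 - √2*√m/2 (n(m) = 1 - √(m + m)/2 = 1 - √2*√m/2)
Y = -8482531/43787820 - I*√278/6456 (Y = (1 - √2*√(-139)/2)/3228 + 2632/(-13565) = (1 - √2*I*√139/2)*(1/3228) + 2632*(-1/13565) = (1 - I*√278/2)*(1/3228) - 2632/13565 = (1/3228 - I*√278/6456) - 2632/13565 = -8482531/43787820 - I*√278/6456 ≈ -0.19372 - 0.0025826*I)
Y - x(2*(-6)) = (-8482531/43787820 - I*√278/6456) - 1*(-211) = (-8482531/43787820 - I*√278/6456) + 211 = 9230747489/43787820 - I*√278/6456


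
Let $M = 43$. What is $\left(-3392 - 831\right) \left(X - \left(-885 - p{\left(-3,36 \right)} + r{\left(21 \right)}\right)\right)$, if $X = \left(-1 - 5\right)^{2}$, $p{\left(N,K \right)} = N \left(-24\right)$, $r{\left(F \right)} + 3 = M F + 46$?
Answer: $-198481$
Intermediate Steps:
$r{\left(F \right)} = 43 + 43 F$ ($r{\left(F \right)} = -3 + \left(43 F + 46\right) = -3 + \left(46 + 43 F\right) = 43 + 43 F$)
$p{\left(N,K \right)} = - 24 N$
$X = 36$ ($X = \left(-6\right)^{2} = 36$)
$\left(-3392 - 831\right) \left(X - \left(-885 - p{\left(-3,36 \right)} + r{\left(21 \right)}\right)\right) = \left(-3392 - 831\right) \left(36 - \left(-914 + 903\right)\right) = - 4223 \left(36 + \left(\left(72 + 885\right) - \left(43 + 903\right)\right)\right) = - 4223 \left(36 + \left(957 - 946\right)\right) = - 4223 \left(36 + 11\right) = \left(-4223\right) 47 = -198481$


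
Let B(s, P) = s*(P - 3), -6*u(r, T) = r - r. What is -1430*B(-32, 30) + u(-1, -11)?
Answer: 1235520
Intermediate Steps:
u(r, T) = 0 (u(r, T) = -(r - r)/6 = -1/6*0 = 0)
B(s, P) = s*(-3 + P)
-1430*B(-32, 30) + u(-1, -11) = -(-45760)*(-3 + 30) + 0 = -(-45760)*27 + 0 = -1430*(-864) + 0 = 1235520 + 0 = 1235520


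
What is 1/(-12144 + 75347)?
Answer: 1/63203 ≈ 1.5822e-5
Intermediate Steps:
1/(-12144 + 75347) = 1/63203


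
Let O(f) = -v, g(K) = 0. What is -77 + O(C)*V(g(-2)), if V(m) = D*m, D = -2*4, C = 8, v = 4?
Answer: -77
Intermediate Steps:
O(f) = -4 (O(f) = -1*4 = -4)
D = -8
V(m) = -8*m
-77 + O(C)*V(g(-2)) = -77 - (-32)*0 = -77 - 4*0 = -77 + 0 = -77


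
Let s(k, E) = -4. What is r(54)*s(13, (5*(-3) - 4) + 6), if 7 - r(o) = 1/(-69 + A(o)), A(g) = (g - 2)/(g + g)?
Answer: -25954/925 ≈ -28.058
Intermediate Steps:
A(g) = (-2 + g)/(2*g) (A(g) = (-2 + g)/((2*g)) = (-2 + g)*(1/(2*g)) = (-2 + g)/(2*g))
r(o) = 7 - 1/(-69 + (-2 + o)/(2*o))
r(54)*s(13, (5*(-3) - 4) + 6) = ((14 + 961*54)/(2 + 137*54))*(-4) = ((14 + 51894)/(2 + 7398))*(-4) = (51908/7400)*(-4) = ((1/7400)*51908)*(-4) = (12977/1850)*(-4) = -25954/925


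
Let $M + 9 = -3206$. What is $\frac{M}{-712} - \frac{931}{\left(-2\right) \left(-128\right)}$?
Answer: $\frac{20021}{22784} \approx 0.87873$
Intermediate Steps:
$M = -3215$ ($M = -9 - 3206 = -3215$)
$\frac{M}{-712} - \frac{931}{\left(-2\right) \left(-128\right)} = - \frac{3215}{-712} - \frac{931}{\left(-2\right) \left(-128\right)} = \left(-3215\right) \left(- \frac{1}{712}\right) - \frac{931}{256} = \frac{3215}{712} - \frac{931}{256} = \frac{20021}{22784}$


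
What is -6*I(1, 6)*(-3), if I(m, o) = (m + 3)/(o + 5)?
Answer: 72/11 ≈ 6.5455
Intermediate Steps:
I(m, o) = (3 + m)/(5 + o)
-6*I(1, 6)*(-3) = -6*(3 + 1)/(5 + 6)*(-3) = -6*4/11*(-3) = -24/11*(-3) = 72/11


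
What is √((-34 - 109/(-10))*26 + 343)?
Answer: 2*I*√1610/5 ≈ 16.05*I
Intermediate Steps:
√((-34 - 109/(-10))*26 + 343) = √((-34 - 109*(-⅒))*26 + 343) = √((-34 + 109/10)*26 + 343) = √(-231/10*26 + 343) = √(-3003/5 + 343) = √(-1288/5) = 2*I*√1610/5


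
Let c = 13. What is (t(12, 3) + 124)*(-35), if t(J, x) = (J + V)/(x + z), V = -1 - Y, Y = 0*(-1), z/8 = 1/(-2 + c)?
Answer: -182175/41 ≈ -4443.3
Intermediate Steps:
z = 8/11 (z = 8/(-2 + 13) = 8/11 ≈ 0.72727)
Y = 0
V = -1 (V = -1 - 1*0 = -1 + 0 = -1)
t(J, x) = (-1 + J)/(8/11 + x) (t(J, x) = (J - 1)/(x + 8/11) = (-1 + J)/(8/11 + x))
(t(12, 3) + 124)*(-35) = (11*(-1 + 12)/(8 + 11*3) + 124)*(-35) = (11*11/(8 + 33) + 124)*(-35) = (11*11/41 + 124)*(-35) = (11*(1/41)*11 + 124)*(-35) = (121/41 + 124)*(-35) = (5205/41)*(-35) = -182175/41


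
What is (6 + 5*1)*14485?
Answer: 159335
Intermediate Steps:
(6 + 5*1)*14485 = (6 + 5)*14485 = 11*14485 = 159335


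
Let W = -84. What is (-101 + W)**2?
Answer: 34225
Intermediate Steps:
(-101 + W)**2 = (-101 - 84)**2 = (-185)**2 = 34225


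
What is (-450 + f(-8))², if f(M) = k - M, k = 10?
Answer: 186624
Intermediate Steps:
f(M) = 10 - M
(-450 + f(-8))² = (-450 + (10 - 1*(-8)))² = (-450 + (10 + 8))² = (-450 + 18)² = (-432)² = 186624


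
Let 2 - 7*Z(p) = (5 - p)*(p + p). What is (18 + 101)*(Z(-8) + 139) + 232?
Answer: 20343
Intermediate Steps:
Z(p) = 2/7 - 2*p*(5 - p)/7 (Z(p) = 2/7 - (5 - p)*(p + p)/7 = 2/7 - (5 - p)*2*p/7 = 2/7 - 2*p*(5 - p)/7)
(18 + 101)*(Z(-8) + 139) + 232 = (18 + 101)*((2/7 - 10/7*(-8) + (2/7)*(-8)**2) + 139) + 232 = 119*((2/7 + 80/7 + (2/7)*64) + 139) + 232 = 119*((2/7 + 80/7 + 128/7) + 139) + 232 = 119*(30 + 139) + 232 = 119*169 + 232 = 20111 + 232 = 20343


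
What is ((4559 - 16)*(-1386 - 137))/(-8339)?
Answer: 6918989/8339 ≈ 829.71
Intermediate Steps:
((4559 - 16)*(-1386 - 137))/(-8339) = (4543*(-1523))*(-1/8339) = -6918989*(-1/8339) = 6918989/8339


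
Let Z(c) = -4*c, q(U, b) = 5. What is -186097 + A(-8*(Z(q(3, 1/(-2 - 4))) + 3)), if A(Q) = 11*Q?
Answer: -184601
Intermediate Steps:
-186097 + A(-8*(Z(q(3, 1/(-2 - 4))) + 3)) = -186097 + 11*(-8*(-4*5 + 3)) = -186097 + 11*(-8*(-20 + 3)) = -186097 + 11*(-8*(-17)) = -186097 + 11*136 = -186097 + 1496 = -184601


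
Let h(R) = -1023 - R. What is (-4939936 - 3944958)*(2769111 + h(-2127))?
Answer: -24613066632210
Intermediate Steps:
(-4939936 - 3944958)*(2769111 + h(-2127)) = (-4939936 - 3944958)*(2769111 + (-1023 - 1*(-2127))) = -8884894*(2769111 + (-1023 + 2127)) = -8884894*(2769111 + 1104) = -8884894*2770215 = -24613066632210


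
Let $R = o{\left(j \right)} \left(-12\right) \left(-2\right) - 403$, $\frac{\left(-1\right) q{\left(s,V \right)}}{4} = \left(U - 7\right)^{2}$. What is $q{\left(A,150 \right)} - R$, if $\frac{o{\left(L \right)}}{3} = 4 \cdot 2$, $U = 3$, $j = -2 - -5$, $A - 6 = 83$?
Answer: $-237$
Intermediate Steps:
$A = 89$ ($A = 6 + 83 = 89$)
$j = 3$ ($j = -2 + 5 = 3$)
$o{\left(L \right)} = 24$ ($o{\left(L \right)} = 3 \cdot 4 \cdot 2 = 3 \cdot 8 = 24$)
$q{\left(s,V \right)} = -64$ ($q{\left(s,V \right)} = - 4 \left(3 - 7\right)^{2} = - 4 \left(-4\right)^{2} = \left(-4\right) 16 = -64$)
$R = 173$ ($R = 24 \left(-12\right) \left(-2\right) - 403 = \left(-288\right) \left(-2\right) - 403 = 576 - 403 = 173$)
$q{\left(A,150 \right)} - R = -64 - 173 = -237$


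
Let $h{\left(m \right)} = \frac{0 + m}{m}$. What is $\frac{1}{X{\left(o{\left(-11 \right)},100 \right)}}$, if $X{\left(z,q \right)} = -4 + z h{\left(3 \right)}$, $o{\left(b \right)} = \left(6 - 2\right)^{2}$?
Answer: $\frac{1}{12} \approx 0.083333$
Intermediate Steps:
$h{\left(m \right)} = 1$ ($h{\left(m \right)} = \frac{m}{m} = 1$)
$o{\left(b \right)} = 16$ ($o{\left(b \right)} = 4^{2} = 16$)
$X{\left(z,q \right)} = -4 + z$ ($X{\left(z,q \right)} = -4 + z 1 = -4 + z$)
$\frac{1}{X{\left(o{\left(-11 \right)},100 \right)}} = \frac{1}{-4 + 16} = \frac{1}{12}$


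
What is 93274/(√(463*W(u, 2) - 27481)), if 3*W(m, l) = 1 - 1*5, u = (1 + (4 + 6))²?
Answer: -93274*I*√252885/84295 ≈ -556.44*I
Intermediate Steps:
u = 121 (u = (1 + 10)² = 11² = 121)
W(m, l) = -4/3 (W(m, l) = (1 - 1*5)/3 = (1 - 5)/3 = (⅓)*(-4) = -4/3)
93274/(√(463*W(u, 2) - 27481)) = 93274/(√(463*(-4/3) - 27481)) = 93274/(√(-1852/3 - 27481)) = 93274/(√(-84295/3)) = 93274/((I*√252885/3)) = 93274*(-I*√252885/84295) = -93274*I*√252885/84295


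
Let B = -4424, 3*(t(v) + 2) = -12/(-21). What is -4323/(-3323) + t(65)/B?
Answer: 200875133/154359996 ≈ 1.3013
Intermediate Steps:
t(v) = -38/21 (t(v) = -2 + (-12/(-21))/3 = -2 + (-12*(-1/21))/3 = -2 + (1/3)*(4/7) = -2 + 4/21 = -38/21)
-4323/(-3323) + t(65)/B = -4323/(-3323) - 38/21/(-4424) = -4323*(-1/3323) - 38/21*(-1/4424) = 4323/3323 + 19/46452 = 200875133/154359996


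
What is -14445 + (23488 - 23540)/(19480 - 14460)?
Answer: -18128488/1255 ≈ -14445.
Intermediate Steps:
-14445 + (23488 - 23540)/(19480 - 14460) = -14445 - 52/5020 = -14445 - 52*1/5020 = -14445 - 13/1255 = -18128488/1255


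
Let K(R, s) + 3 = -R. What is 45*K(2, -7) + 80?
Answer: -145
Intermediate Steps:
K(R, s) = -3 - R
45*K(2, -7) + 80 = 45*(-3 - 1*2) + 80 = 45*(-3 - 2) + 80 = 45*(-5) + 80 = -225 + 80 = -145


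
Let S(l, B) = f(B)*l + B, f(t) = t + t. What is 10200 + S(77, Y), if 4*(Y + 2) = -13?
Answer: 37545/4 ≈ 9386.3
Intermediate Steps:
Y = -21/4 (Y = -2 + (¼)*(-13) = -2 - 13/4 = -21/4 ≈ -5.2500)
f(t) = 2*t
S(l, B) = B + 2*B*l (S(l, B) = (2*B)*l + B = 2*B*l + B = B + 2*B*l)
10200 + S(77, Y) = 10200 - 21*(1 + 2*77)/4 = 10200 - 21*(1 + 154)/4 = 10200 - 21/4*155 = 10200 - 3255/4 = 37545/4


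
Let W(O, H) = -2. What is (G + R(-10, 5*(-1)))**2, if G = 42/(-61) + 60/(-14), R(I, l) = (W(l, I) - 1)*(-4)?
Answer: 9000000/182329 ≈ 49.361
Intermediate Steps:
R(I, l) = 12 (R(I, l) = (-2 - 1)*(-4) = -3*(-4) = 12)
G = -2124/427 (G = 42*(-1/61) + 60*(-1/14) = -42/61 - 30/7 = -2124/427 ≈ -4.9742)
(G + R(-10, 5*(-1)))**2 = (-2124/427 + 12)**2 = (3000/427)**2 = 9000000/182329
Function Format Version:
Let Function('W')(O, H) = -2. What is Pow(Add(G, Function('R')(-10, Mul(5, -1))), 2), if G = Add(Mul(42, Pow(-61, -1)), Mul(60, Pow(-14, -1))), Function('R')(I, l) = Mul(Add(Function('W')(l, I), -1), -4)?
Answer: Rational(9000000, 182329) ≈ 49.361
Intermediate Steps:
Function('R')(I, l) = 12 (Function('R')(I, l) = Mul(Add(-2, -1), -4) = Mul(-3, -4) = 12)
G = Rational(-2124, 427) (G = Add(Mul(42, Rational(-1, 61)), Mul(60, Rational(-1, 14))) = Add(Rational(-42, 61), Rational(-30, 7)) = Rational(-2124, 427) ≈ -4.9742)
Pow(Add(G, Function('R')(-10, Mul(5, -1))), 2) = Pow(Add(Rational(-2124, 427), 12), 2) = Pow(Rational(3000, 427), 2) = Rational(9000000, 182329)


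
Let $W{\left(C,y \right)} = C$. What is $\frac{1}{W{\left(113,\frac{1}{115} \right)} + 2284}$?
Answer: $\frac{1}{2397} \approx 0.00041719$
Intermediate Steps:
$\frac{1}{W{\left(113,\frac{1}{115} \right)} + 2284} = \frac{1}{113 + 2284} = \frac{1}{2397}$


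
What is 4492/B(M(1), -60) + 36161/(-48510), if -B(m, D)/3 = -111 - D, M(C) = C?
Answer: 23597143/824670 ≈ 28.614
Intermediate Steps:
B(m, D) = 333 + 3*D (B(m, D) = -3*(-111 - D) = 333 + 3*D)
4492/B(M(1), -60) + 36161/(-48510) = 4492/(333 + 3*(-60)) + 36161/(-48510) = 4492/(333 - 180) + 36161*(-1/48510) = 4492/153 - 36161/48510 = 23597143/824670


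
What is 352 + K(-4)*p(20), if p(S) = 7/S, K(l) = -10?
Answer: 697/2 ≈ 348.50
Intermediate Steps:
352 + K(-4)*p(20) = 352 - 70/20 = 352 - 10*7/20 = 352 - 7/2 = 697/2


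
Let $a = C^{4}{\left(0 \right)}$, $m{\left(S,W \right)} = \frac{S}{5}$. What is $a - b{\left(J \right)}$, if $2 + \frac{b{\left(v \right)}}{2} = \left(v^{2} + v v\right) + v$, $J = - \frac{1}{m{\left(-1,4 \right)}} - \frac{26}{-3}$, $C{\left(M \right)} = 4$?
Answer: $- \frac{4630}{9} \approx -514.44$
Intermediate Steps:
$m{\left(S,W \right)} = \frac{S}{5}$ ($m{\left(S,W \right)} = S \frac{1}{5} = \frac{S}{5}$)
$J = \frac{41}{3}$ ($J = - \frac{1}{\frac{1}{5} \left(-1\right)} - \frac{26}{-3} = - \frac{1}{- \frac{1}{5}} - - \frac{26}{3} = \left(-1\right) \left(-5\right) + \frac{26}{3} = 5 + \frac{26}{3} = \frac{41}{3} \approx 13.667$)
$a = 256$ ($a = 4^{4} = 256$)
$b{\left(v \right)} = -4 + 2 v + 4 v^{2}$ ($b{\left(v \right)} = -4 + 2 \left(\left(v^{2} + v v\right) + v\right) = -4 + 2 \left(\left(v^{2} + v^{2}\right) + v\right) = -4 + 2 \left(2 v^{2} + v\right) = -4 + 2 \left(v + 2 v^{2}\right) = -4 + \left(2 v + 4 v^{2}\right) = -4 + 2 v + 4 v^{2}$)
$a - b{\left(J \right)} = 256 - \left(-4 + 2 \cdot \frac{41}{3} + 4 \left(\frac{41}{3}\right)^{2}\right) = 256 - \left(-4 + \frac{82}{3} + 4 \cdot \frac{1681}{9}\right) = 256 - \left(-4 + \frac{82}{3} + \frac{6724}{9}\right) = 256 - \frac{6934}{9} = - \frac{4630}{9}$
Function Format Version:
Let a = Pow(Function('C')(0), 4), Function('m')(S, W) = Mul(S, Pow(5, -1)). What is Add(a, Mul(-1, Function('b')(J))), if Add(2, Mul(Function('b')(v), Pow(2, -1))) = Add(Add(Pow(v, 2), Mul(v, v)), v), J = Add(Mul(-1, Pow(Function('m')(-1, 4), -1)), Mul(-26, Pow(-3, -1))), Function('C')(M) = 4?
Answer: Rational(-4630, 9) ≈ -514.44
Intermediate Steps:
Function('m')(S, W) = Mul(Rational(1, 5), S) (Function('m')(S, W) = Mul(S, Rational(1, 5)) = Mul(Rational(1, 5), S))
J = Rational(41, 3) (J = Add(Mul(-1, Pow(Mul(Rational(1, 5), -1), -1)), Mul(-26, Pow(-3, -1))) = Add(Mul(-1, Pow(Rational(-1, 5), -1)), Mul(-26, Rational(-1, 3))) = Add(Mul(-1, -5), Rational(26, 3)) = Add(5, Rational(26, 3)) = Rational(41, 3) ≈ 13.667)
a = 256 (a = Pow(4, 4) = 256)
Function('b')(v) = Add(-4, Mul(2, v), Mul(4, Pow(v, 2))) (Function('b')(v) = Add(-4, Mul(2, Add(Add(Pow(v, 2), Mul(v, v)), v))) = Add(-4, Mul(2, Add(Add(Pow(v, 2), Pow(v, 2)), v))) = Add(-4, Mul(2, Add(Mul(2, Pow(v, 2)), v))) = Add(-4, Mul(2, Add(v, Mul(2, Pow(v, 2))))) = Add(-4, Add(Mul(2, v), Mul(4, Pow(v, 2)))) = Add(-4, Mul(2, v), Mul(4, Pow(v, 2))))
Add(a, Mul(-1, Function('b')(J))) = Add(256, Mul(-1, Add(-4, Mul(2, Rational(41, 3)), Mul(4, Pow(Rational(41, 3), 2))))) = Add(256, Mul(-1, Add(-4, Rational(82, 3), Mul(4, Rational(1681, 9))))) = Add(256, Mul(-1, Add(-4, Rational(82, 3), Rational(6724, 9)))) = Add(256, Mul(-1, Rational(6934, 9))) = Add(256, Rational(-6934, 9)) = Rational(-4630, 9)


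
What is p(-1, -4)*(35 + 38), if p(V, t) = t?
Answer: -292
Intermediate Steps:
p(-1, -4)*(35 + 38) = -4*(35 + 38) = -4*73 = -292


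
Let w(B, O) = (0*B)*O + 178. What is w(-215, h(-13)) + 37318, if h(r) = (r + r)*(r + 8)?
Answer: 37496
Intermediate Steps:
h(r) = 2*r*(8 + r) (h(r) = (2*r)*(8 + r) = 2*r*(8 + r))
w(B, O) = 178 (w(B, O) = 0*O + 178 = 0 + 178 = 178)
w(-215, h(-13)) + 37318 = 178 + 37318 = 37496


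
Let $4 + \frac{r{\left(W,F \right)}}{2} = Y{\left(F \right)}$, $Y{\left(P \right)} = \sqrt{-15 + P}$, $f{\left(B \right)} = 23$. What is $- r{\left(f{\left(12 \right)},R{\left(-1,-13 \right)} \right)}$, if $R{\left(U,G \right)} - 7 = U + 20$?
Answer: $8 - 2 \sqrt{11} \approx 1.3668$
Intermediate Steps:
$R{\left(U,G \right)} = 27 + U$ ($R{\left(U,G \right)} = 7 + \left(U + 20\right) = 7 + \left(20 + U\right) = 27 + U$)
$r{\left(W,F \right)} = -8 + 2 \sqrt{-15 + F}$
$- r{\left(f{\left(12 \right)},R{\left(-1,-13 \right)} \right)} = - (-8 + 2 \sqrt{-15 + \left(27 - 1\right)}) = - (-8 + 2 \sqrt{-15 + 26}) = - (-8 + 2 \sqrt{11}) = 8 - 2 \sqrt{11}$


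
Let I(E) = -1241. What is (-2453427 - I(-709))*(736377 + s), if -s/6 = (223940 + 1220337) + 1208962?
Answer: 37231679812602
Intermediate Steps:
s = -15919434 (s = -6*((223940 + 1220337) + 1208962) = -6*(1444277 + 1208962) = -6*2653239 = -15919434)
(-2453427 - I(-709))*(736377 + s) = (-2453427 - 1*(-1241))*(736377 - 15919434) = (-2453427 + 1241)*(-15183057) = -2452186*(-15183057) = 37231679812602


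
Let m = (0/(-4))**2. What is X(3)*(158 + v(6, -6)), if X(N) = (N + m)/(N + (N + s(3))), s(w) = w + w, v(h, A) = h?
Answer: 41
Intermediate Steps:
s(w) = 2*w
m = 0 (m = (0*(-1/4))**2 = 0**2 = 0)
X(N) = N/(6 + 2*N) (X(N) = (N + 0)/(N + (N + 2*3)) = N/(N + (N + 6)) = N/(N + (6 + N)) = N/(6 + 2*N))
X(3)*(158 + v(6, -6)) = ((1/2)*3/(3 + 3))*(158 + 6) = ((1/2)*3/6)*164 = ((1/2)*3*(1/6))*164 = (1/4)*164 = 41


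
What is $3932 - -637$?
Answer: $4569$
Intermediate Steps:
$3932 - -637 = 3932 + \left(-536 + 1173\right) = 3932 + 637 = 4569$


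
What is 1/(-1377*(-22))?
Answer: 1/30294 ≈ 3.3010e-5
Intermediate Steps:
1/(-1377*(-22)) = 1/30294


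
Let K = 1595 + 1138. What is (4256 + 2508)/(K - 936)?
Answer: 6764/1797 ≈ 3.7640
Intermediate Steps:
K = 2733
(4256 + 2508)/(K - 936) = (4256 + 2508)/(2733 - 936) = 6764/1797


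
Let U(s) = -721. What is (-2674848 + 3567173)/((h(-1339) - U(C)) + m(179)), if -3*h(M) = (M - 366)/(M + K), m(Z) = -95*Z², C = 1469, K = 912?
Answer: -1143068325/3898307599 ≈ -0.29322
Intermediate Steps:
h(M) = -(-366 + M)/(3*(912 + M)) (h(M) = -(M - 366)/(3*(M + 912)) = -(-366 + M)/(3*(912 + M)))
(-2674848 + 3567173)/((h(-1339) - U(C)) + m(179)) = (-2674848 + 3567173)/(((366 - 1*(-1339))/(3*(912 - 1339)) - 1*(-721)) - 95*179²) = 892325/(((⅓)*(366 + 1339)/(-427) + 721) - 95*32041) = 892325/(((⅓)*(-1/427)*1705 + 721) - 3043895) = 892325/((-1705/1281 + 721) - 3043895) = 892325/(921896/1281 - 3043895) = 892325/(-3898307599/1281) = 892325*(-1281/3898307599) = -1143068325/3898307599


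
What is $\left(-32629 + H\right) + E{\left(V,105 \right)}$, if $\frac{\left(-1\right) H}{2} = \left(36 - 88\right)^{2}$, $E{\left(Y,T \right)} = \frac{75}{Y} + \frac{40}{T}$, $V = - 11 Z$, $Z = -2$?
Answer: $- \frac{17571343}{462} \approx -38033.0$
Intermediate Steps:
$V = 22$ ($V = \left(-11\right) \left(-2\right) = 22$)
$E{\left(Y,T \right)} = \frac{40}{T} + \frac{75}{Y}$
$H = -5408$ ($H = - 2 \left(36 - 88\right)^{2} = - 2 \left(-52\right)^{2} = \left(-2\right) 2704 = -5408$)
$\left(-32629 + H\right) + E{\left(V,105 \right)} = \left(-32629 - 5408\right) + \left(\frac{40}{105} + \frac{75}{22}\right) = -38037 + \left(40 \cdot \frac{1}{105} + 75 \cdot \frac{1}{22}\right) = -38037 + \left(\frac{8}{21} + \frac{75}{22}\right) = -38037 + \frac{1751}{462} = - \frac{17571343}{462}$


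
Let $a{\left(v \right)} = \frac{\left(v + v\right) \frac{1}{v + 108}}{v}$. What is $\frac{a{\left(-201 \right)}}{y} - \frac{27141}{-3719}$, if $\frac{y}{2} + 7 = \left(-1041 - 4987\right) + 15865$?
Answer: $\frac{24812027071}{3399872610} \approx 7.2979$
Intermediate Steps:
$y = 19660$ ($y = -14 + 2 \left(\left(-1041 - 4987\right) + 15865\right) = -14 + 2 \left(-6028 + 15865\right) = -14 + 2 \cdot 9837 = -14 + 19674 = 19660$)
$a{\left(v \right)} = \frac{2}{108 + v}$ ($a{\left(v \right)} = \frac{2 v \frac{1}{108 + v}}{v} = \frac{2}{108 + v}$)
$\frac{a{\left(-201 \right)}}{y} - \frac{27141}{-3719} = \frac{2 \frac{1}{108 - 201}}{19660} - \frac{27141}{-3719} = \frac{2}{-93} \cdot \frac{1}{19660} - - \frac{27141}{3719} = 2 \left(- \frac{1}{93}\right) \frac{1}{19660} + \frac{27141}{3719} = \left(- \frac{2}{93}\right) \frac{1}{19660} + \frac{27141}{3719} = - \frac{1}{914190} + \frac{27141}{3719} = \frac{24812027071}{3399872610}$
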